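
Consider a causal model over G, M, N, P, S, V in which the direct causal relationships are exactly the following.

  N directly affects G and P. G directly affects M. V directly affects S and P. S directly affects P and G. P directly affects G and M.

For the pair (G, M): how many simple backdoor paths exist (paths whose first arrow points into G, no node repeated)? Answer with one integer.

A backdoor path from G to M is any simple undirected path whose first edge points into G (i.e. leaves G via a parent).
Parents of G: {N, P, S}.
Enumerating:
  P1: G <- S <- V -> P -> M
  P2: G <- S -> P -> M
  P3: G <- N -> P -> M
  P4: G <- P -> M
That exhausts the simple backdoor paths. Count: 4.

4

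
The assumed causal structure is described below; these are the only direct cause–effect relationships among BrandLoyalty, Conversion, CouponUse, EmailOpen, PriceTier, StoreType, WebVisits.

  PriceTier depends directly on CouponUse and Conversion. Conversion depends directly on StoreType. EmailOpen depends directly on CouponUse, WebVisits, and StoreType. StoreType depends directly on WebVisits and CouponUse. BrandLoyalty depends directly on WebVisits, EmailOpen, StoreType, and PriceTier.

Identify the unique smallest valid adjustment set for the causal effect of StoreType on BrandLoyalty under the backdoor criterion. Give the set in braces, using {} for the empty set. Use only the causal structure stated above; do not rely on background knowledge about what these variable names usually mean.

{CouponUse, WebVisits}

Variables eligible for adjustment (non-descendants of StoreType, excluding StoreType and BrandLoyalty): {CouponUse, WebVisits}.
Backdoor paths from StoreType to BrandLoyalty:
  P1: StoreType <- WebVisits -> EmailOpen <- CouponUse -> PriceTier -> BrandLoyalty
  P2: StoreType <- WebVisits -> EmailOpen -> BrandLoyalty
  P3: StoreType <- WebVisits -> BrandLoyalty
  P4: StoreType <- CouponUse -> PriceTier -> BrandLoyalty
  P5: StoreType <- CouponUse -> EmailOpen <- WebVisits -> BrandLoyalty
  P6: StoreType <- CouponUse -> EmailOpen -> BrandLoyalty
The empty set is not sufficient: P2 (StoreType <- WebVisits -> EmailOpen -> BrandLoyalty) has no collider blocking it and no conditioned non-collider, so it is open.
Try {CouponUse, WebVisits}:
  P1: blocked at fork node WebVisits ∈ conditioning set.
  P2: blocked at fork node WebVisits ∈ conditioning set.
  P3: blocked at fork node WebVisits ∈ conditioning set.
  P4: blocked at fork node CouponUse ∈ conditioning set.
  P5: blocked at fork node CouponUse ∈ conditioning set.
  P6: blocked at fork node CouponUse ∈ conditioning set.
{CouponUse, WebVisits} contains no descendant of StoreType and blocks every backdoor path.
Every element of {CouponUse, WebVisits} is needed (dropping CouponUse leaves P4 open; dropping WebVisits leaves P2 open), so no proper subset is valid.
Among all size-2 subsets of the eligible variables, only {CouponUse, WebVisits} blocks every backdoor path, so it is the unique smallest valid adjustment set.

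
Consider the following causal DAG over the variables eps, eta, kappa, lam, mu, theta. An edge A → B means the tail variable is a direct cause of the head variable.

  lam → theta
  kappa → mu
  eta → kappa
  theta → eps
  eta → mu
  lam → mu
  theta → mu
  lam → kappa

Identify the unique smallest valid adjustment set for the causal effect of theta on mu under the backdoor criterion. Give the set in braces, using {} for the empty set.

{lam}

Variables eligible for adjustment (non-descendants of theta, excluding theta and mu): {eta, kappa, lam}.
Backdoor paths from theta to mu:
  P1: theta <- lam -> kappa <- eta -> mu
  P2: theta <- lam -> kappa -> mu
  P3: theta <- lam -> mu
The empty set is not sufficient: P2 (theta <- lam -> kappa -> mu) has no collider blocking it and no conditioned non-collider, so it is open.
Try {lam}:
  P1: blocked at fork node lam ∈ conditioning set.
  P2: blocked at fork node lam ∈ conditioning set.
  P3: blocked at fork node lam ∈ conditioning set.
{lam} contains no descendant of theta and blocks every backdoor path.
No other singleton works — e.g. {eta} leaves P2 open — so {lam} is the unique smallest valid adjustment set.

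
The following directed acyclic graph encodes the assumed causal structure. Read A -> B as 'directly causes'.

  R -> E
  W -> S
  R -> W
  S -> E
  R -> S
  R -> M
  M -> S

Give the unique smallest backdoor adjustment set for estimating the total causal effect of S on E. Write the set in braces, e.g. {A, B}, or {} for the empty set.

{R}

Variables eligible for adjustment (non-descendants of S, excluding S and E): {M, R, W}.
Backdoor paths from S to E:
  P1: S <- R -> E
  P2: S <- M <- R -> E
  P3: S <- W <- R -> E
The empty set is not sufficient: P1 (S <- R -> E) has no collider blocking it and no conditioned non-collider, so it is open.
Try {R}:
  P1: blocked at fork node R ∈ conditioning set.
  P2: blocked at fork node R ∈ conditioning set.
  P3: blocked at fork node R ∈ conditioning set.
{R} contains no descendant of S and blocks every backdoor path.
No other singleton works — e.g. {M} leaves P1 open — so {R} is the unique smallest valid adjustment set.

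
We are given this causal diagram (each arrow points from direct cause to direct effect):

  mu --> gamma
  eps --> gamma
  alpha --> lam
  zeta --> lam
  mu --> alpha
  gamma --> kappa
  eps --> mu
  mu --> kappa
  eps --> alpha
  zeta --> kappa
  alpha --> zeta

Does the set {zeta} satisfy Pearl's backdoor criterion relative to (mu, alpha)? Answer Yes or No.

Backdoor paths from mu to alpha (paths whose first edge points into mu):
  P1: mu <- eps -> gamma -> kappa <- zeta <- alpha
  P2: mu <- eps -> gamma -> kappa <- zeta -> lam <- alpha
  P3: mu <- eps -> alpha
Condition 1 (no descendant of mu in the set): FAILS — zeta is a descendant of mu.
Condition 2 (every backdoor path blocked by {zeta}):
  P1: blocked at collider kappa (neither it nor any descendant is in the conditioning set).
  P2: blocked at collider kappa (neither it nor any descendant is in the conditioning set).
  P3: open — no interior node is in the conditioning set.
{zeta} does not satisfy the backdoor criterion.

No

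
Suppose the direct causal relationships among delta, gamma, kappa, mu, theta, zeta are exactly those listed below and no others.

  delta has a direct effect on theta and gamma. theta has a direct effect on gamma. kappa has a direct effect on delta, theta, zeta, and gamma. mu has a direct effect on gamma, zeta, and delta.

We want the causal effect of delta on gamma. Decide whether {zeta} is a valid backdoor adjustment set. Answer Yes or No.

Backdoor paths from delta to gamma (paths whose first edge points into delta):
  P1: delta <- kappa -> zeta <- mu -> gamma
  P2: delta <- kappa -> theta -> gamma
  P3: delta <- kappa -> gamma
  P4: delta <- mu -> zeta <- kappa -> theta -> gamma
  P5: delta <- mu -> zeta <- kappa -> gamma
  P6: delta <- mu -> gamma
Condition 1 (no descendant of delta in the set): holds — descendants of delta are {gamma, theta}; none are in {zeta}.
Condition 2 (every backdoor path blocked by {zeta}):
  P1: open — collider(s) zeta are conditioned on (or have a conditioned descendant) and no non-collider on the path is in the set.
  P2: open — no interior node is in the conditioning set.
  P3: open — no interior node is in the conditioning set.
  P4: open — collider(s) zeta are conditioned on (or have a conditioned descendant) and no non-collider on the path is in the set.
  P5: open — collider(s) zeta are conditioned on (or have a conditioned descendant) and no non-collider on the path is in the set.
  P6: open — no interior node is in the conditioning set.
{zeta} does not satisfy the backdoor criterion.

No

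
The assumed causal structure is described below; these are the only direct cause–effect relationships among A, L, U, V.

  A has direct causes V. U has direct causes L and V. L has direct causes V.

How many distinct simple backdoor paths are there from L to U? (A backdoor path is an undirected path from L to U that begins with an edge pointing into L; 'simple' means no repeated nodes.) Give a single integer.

A backdoor path from L to U is any simple undirected path whose first edge points into L (i.e. leaves L via a parent).
Parents of L: {V}.
Enumerating:
  P1: L <- V -> U
That exhausts the simple backdoor paths. Count: 1.

1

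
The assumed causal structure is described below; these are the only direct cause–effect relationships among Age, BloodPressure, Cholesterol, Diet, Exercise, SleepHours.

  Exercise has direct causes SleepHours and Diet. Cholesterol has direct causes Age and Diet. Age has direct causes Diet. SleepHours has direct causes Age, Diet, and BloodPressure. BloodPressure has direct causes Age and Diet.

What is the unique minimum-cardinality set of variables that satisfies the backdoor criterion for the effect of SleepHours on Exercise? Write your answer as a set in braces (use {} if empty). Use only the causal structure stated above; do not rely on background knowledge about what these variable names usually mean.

Variables eligible for adjustment (non-descendants of SleepHours, excluding SleepHours and Exercise): {Age, BloodPressure, Cholesterol, Diet}.
Backdoor paths from SleepHours to Exercise:
  P1: SleepHours <- Diet -> Exercise
  P2: SleepHours <- Age <- Diet -> Exercise
  P3: SleepHours <- Age -> Cholesterol <- Diet -> Exercise
  P4: SleepHours <- Age -> BloodPressure <- Diet -> Exercise
  P5: SleepHours <- BloodPressure <- Diet -> Exercise
  P6: SleepHours <- BloodPressure <- Age <- Diet -> Exercise
  P7: SleepHours <- BloodPressure <- Age -> Cholesterol <- Diet -> Exercise
The empty set is not sufficient: P1 (SleepHours <- Diet -> Exercise) has no collider blocking it and no conditioned non-collider, so it is open.
Try {Diet}:
  P1: blocked at fork node Diet ∈ conditioning set.
  P2: blocked at fork node Diet ∈ conditioning set.
  P3: blocked at collider Cholesterol (neither it nor any descendant is in the conditioning set).
  P4: blocked at collider BloodPressure (neither it nor any descendant is in the conditioning set).
  P5: blocked at fork node Diet ∈ conditioning set.
  P6: blocked at fork node Diet ∈ conditioning set.
  P7: blocked at collider Cholesterol (neither it nor any descendant is in the conditioning set).
{Diet} contains no descendant of SleepHours and blocks every backdoor path.
No other singleton works — e.g. {Age} leaves P1 open — so {Diet} is the unique smallest valid adjustment set.

{Diet}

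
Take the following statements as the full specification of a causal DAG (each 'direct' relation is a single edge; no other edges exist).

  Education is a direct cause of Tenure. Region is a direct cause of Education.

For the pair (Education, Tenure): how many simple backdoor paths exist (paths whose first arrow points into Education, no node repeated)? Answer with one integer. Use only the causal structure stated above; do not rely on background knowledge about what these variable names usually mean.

0

A backdoor path from Education to Tenure is any simple undirected path whose first edge points into Education (i.e. leaves Education via a parent).
Parents of Education: {Region}.
No simple path from any parent of Education reaches Tenure without revisiting Education, so there are no backdoor paths.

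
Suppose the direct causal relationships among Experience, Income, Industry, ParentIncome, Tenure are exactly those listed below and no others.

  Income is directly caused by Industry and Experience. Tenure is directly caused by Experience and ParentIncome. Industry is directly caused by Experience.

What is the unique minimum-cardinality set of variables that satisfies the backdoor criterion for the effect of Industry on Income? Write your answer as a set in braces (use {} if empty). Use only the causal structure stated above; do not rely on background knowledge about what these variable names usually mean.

{Experience}

Variables eligible for adjustment (non-descendants of Industry, excluding Industry and Income): {Experience, ParentIncome, Tenure}.
Backdoor paths from Industry to Income:
  P1: Industry <- Experience -> Income
The empty set is not sufficient: P1 (Industry <- Experience -> Income) has no collider blocking it and no conditioned non-collider, so it is open.
Try {Experience}:
  P1: blocked at fork node Experience ∈ conditioning set.
{Experience} contains no descendant of Industry and blocks every backdoor path.
No other singleton works — e.g. {ParentIncome} leaves P1 open — so {Experience} is the unique smallest valid adjustment set.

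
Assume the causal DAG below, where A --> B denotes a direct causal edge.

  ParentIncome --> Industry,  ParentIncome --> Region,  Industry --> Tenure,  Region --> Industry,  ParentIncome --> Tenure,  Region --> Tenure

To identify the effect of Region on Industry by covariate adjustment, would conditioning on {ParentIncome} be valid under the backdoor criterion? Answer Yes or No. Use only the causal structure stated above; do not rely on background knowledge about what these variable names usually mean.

Yes

Backdoor paths from Region to Industry (paths whose first edge points into Region):
  P1: Region <- ParentIncome -> Industry
  P2: Region <- ParentIncome -> Tenure <- Industry
Condition 1 (no descendant of Region in the set): holds — descendants of Region are {Industry, Tenure}; none are in {ParentIncome}.
Condition 2 (every backdoor path blocked by {ParentIncome}):
  P1: blocked at fork node ParentIncome ∈ conditioning set.
  P2: blocked at fork node ParentIncome ∈ conditioning set.
{ParentIncome} satisfies the backdoor criterion.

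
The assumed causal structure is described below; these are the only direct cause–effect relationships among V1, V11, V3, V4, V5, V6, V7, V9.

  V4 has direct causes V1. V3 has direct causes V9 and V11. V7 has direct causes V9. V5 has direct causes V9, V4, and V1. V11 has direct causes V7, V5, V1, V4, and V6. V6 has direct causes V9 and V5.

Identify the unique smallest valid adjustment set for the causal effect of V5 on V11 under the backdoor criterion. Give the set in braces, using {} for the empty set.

Variables eligible for adjustment (non-descendants of V5, excluding V5 and V11): {V1, V4, V7, V9}.
Backdoor paths from V5 to V11:
  P1: V5 <- V9 -> V7 -> V11
  P2: V5 <- V9 -> V6 -> V11
  P3: V5 <- V9 -> V3 <- V11
  P4: V5 <- V1 -> V4 -> V11
  P5: V5 <- V1 -> V11
  P6: V5 <- V4 <- V1 -> V11
  P7: V5 <- V4 -> V11
The empty set is not sufficient: P1 (V5 <- V9 -> V7 -> V11) has no collider blocking it and no conditioned non-collider, so it is open.
Try {V1, V4, V9}:
  P1: blocked at fork node V9 ∈ conditioning set.
  P2: blocked at fork node V9 ∈ conditioning set.
  P3: blocked at fork node V9 ∈ conditioning set.
  P4: blocked at fork node V1 ∈ conditioning set.
  P5: blocked at fork node V1 ∈ conditioning set.
  P6: blocked at chain node V4 ∈ conditioning set.
  P7: blocked at fork node V4 ∈ conditioning set.
{V1, V4, V9} contains no descendant of V5 and blocks every backdoor path.
Every element of {V1, V4, V9} is needed (dropping V1 leaves P5 open; dropping V4 leaves P7 open; dropping V9 leaves P1 open), so no proper subset is valid.
Among all size-3 subsets of the eligible variables, only {V1, V4, V9} blocks every backdoor path, so it is the unique smallest valid adjustment set.

{V1, V4, V9}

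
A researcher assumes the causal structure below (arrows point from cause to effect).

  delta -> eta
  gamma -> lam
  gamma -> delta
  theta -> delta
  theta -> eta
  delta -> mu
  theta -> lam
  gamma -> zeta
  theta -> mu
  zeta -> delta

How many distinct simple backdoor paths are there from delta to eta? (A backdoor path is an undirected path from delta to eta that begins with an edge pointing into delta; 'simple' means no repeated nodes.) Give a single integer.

A backdoor path from delta to eta is any simple undirected path whose first edge points into delta (i.e. leaves delta via a parent).
Parents of delta: {gamma, theta, zeta}.
Enumerating:
  P1: delta <- gamma -> lam <- theta -> eta
  P2: delta <- theta -> eta
  P3: delta <- zeta <- gamma -> lam <- theta -> eta
That exhausts the simple backdoor paths. Count: 3.

3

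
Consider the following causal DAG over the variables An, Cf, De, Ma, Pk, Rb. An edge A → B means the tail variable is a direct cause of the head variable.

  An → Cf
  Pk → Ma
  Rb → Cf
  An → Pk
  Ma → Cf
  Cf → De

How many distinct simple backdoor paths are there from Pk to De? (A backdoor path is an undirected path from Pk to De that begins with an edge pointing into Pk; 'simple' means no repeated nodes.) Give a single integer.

1

A backdoor path from Pk to De is any simple undirected path whose first edge points into Pk (i.e. leaves Pk via a parent).
Parents of Pk: {An}.
Enumerating:
  P1: Pk <- An -> Cf -> De
That exhausts the simple backdoor paths. Count: 1.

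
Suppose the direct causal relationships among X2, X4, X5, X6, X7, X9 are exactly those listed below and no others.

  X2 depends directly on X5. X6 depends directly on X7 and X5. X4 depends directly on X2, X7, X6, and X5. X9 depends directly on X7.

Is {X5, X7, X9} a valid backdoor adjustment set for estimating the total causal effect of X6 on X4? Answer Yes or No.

Yes

Backdoor paths from X6 to X4 (paths whose first edge points into X6):
  P1: X6 <- X5 -> X2 -> X4
  P2: X6 <- X5 -> X4
  P3: X6 <- X7 -> X4
Condition 1 (no descendant of X6 in the set): holds — descendants of X6 are {X4}; none are in {X5, X7, X9}.
Condition 2 (every backdoor path blocked by {X5, X7, X9}):
  P1: blocked at fork node X5 ∈ conditioning set.
  P2: blocked at fork node X5 ∈ conditioning set.
  P3: blocked at fork node X7 ∈ conditioning set.
{X5, X7, X9} satisfies the backdoor criterion.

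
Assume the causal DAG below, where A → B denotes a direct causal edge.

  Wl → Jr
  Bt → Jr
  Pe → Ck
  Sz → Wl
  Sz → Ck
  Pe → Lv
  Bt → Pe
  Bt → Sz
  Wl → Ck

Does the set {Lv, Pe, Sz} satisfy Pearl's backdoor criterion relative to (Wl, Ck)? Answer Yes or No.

Yes

Backdoor paths from Wl to Ck (paths whose first edge points into Wl):
  P1: Wl <- Sz <- Bt -> Pe -> Ck
  P2: Wl <- Sz -> Ck
Condition 1 (no descendant of Wl in the set): holds — descendants of Wl are {Ck, Jr}; none are in {Lv, Pe, Sz}.
Condition 2 (every backdoor path blocked by {Lv, Pe, Sz}):
  P1: blocked at chain node Sz ∈ conditioning set.
  P2: blocked at fork node Sz ∈ conditioning set.
{Lv, Pe, Sz} satisfies the backdoor criterion.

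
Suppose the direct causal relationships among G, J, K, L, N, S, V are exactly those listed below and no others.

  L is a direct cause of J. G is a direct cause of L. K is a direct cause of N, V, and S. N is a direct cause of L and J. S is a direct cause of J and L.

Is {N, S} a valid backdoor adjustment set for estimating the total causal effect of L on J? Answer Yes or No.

Yes

Backdoor paths from L to J (paths whose first edge points into L):
  P1: L <- S <- K -> N -> J
  P2: L <- S -> J
  P3: L <- N <- K -> S -> J
  P4: L <- N -> J
Condition 1 (no descendant of L in the set): holds — descendants of L are {J}; none are in {N, S}.
Condition 2 (every backdoor path blocked by {N, S}):
  P1: blocked at chain node S ∈ conditioning set.
  P2: blocked at fork node S ∈ conditioning set.
  P3: blocked at chain node N ∈ conditioning set.
  P4: blocked at fork node N ∈ conditioning set.
{N, S} satisfies the backdoor criterion.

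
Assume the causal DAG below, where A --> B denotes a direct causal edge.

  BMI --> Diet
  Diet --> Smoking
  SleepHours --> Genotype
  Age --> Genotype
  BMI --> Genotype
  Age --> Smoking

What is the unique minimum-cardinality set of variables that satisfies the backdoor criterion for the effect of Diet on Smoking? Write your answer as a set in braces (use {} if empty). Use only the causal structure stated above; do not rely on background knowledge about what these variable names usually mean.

{}

Variables eligible for adjustment (non-descendants of Diet, excluding Diet and Smoking): {Age, BMI, Genotype, SleepHours}.
Backdoor paths from Diet to Smoking:
  P1: Diet <- BMI -> Genotype <- Age -> Smoking
Each backdoor path contains an unconditioned collider, so every path is already blocked with the empty conditioning set:
  P1: blocked at collider Genotype (neither it nor any descendant is in the conditioning set).
The empty set is therefore the unique smallest valid set.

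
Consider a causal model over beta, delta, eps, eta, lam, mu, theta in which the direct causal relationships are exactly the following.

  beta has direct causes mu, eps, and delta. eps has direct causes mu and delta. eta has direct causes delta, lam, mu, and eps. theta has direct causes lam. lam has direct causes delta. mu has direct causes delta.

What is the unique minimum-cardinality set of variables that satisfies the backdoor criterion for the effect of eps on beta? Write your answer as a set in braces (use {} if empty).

Variables eligible for adjustment (non-descendants of eps, excluding eps and beta): {delta, lam, mu, theta}.
Backdoor paths from eps to beta:
  P1: eps <- delta -> lam -> eta <- mu -> beta
  P2: eps <- delta -> mu -> beta
  P3: eps <- delta -> eta <- mu -> beta
  P4: eps <- delta -> beta
  P5: eps <- mu <- delta -> beta
  P6: eps <- mu -> eta <- delta -> beta
  P7: eps <- mu -> eta <- lam <- delta -> beta
  P8: eps <- mu -> beta
The empty set is not sufficient: P2 (eps <- delta -> mu -> beta) has no collider blocking it and no conditioned non-collider, so it is open.
Try {delta, mu}:
  P1: blocked at fork node delta ∈ conditioning set.
  P2: blocked at fork node delta ∈ conditioning set.
  P3: blocked at fork node delta ∈ conditioning set.
  P4: blocked at fork node delta ∈ conditioning set.
  P5: blocked at chain node mu ∈ conditioning set.
  P6: blocked at fork node mu ∈ conditioning set.
  P7: blocked at fork node mu ∈ conditioning set.
  P8: blocked at fork node mu ∈ conditioning set.
{delta, mu} contains no descendant of eps and blocks every backdoor path.
Every element of {delta, mu} is needed (dropping delta leaves P4 open; dropping mu leaves P8 open), so no proper subset is valid.
Among all size-2 subsets of the eligible variables, only {delta, mu} blocks every backdoor path, so it is the unique smallest valid adjustment set.

{delta, mu}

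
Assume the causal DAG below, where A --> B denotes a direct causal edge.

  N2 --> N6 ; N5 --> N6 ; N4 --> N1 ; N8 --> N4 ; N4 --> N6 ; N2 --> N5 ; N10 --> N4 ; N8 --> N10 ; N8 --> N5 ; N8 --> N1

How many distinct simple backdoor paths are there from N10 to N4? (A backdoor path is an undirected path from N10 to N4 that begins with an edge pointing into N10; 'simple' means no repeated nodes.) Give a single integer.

4

A backdoor path from N10 to N4 is any simple undirected path whose first edge points into N10 (i.e. leaves N10 via a parent).
Parents of N10: {N8}.
Enumerating:
  P1: N10 <- N8 -> N5 <- N2 -> N6 <- N4
  P2: N10 <- N8 -> N5 -> N6 <- N4
  P3: N10 <- N8 -> N4
  P4: N10 <- N8 -> N1 <- N4
That exhausts the simple backdoor paths. Count: 4.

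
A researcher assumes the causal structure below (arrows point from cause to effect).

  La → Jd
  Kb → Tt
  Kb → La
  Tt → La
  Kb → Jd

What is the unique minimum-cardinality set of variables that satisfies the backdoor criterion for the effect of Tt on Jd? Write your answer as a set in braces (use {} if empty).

{Kb}

Variables eligible for adjustment (non-descendants of Tt, excluding Tt and Jd): {Kb}.
Backdoor paths from Tt to Jd:
  P1: Tt <- Kb -> La -> Jd
  P2: Tt <- Kb -> Jd
The empty set is not sufficient: P1 (Tt <- Kb -> La -> Jd) has no collider blocking it and no conditioned non-collider, so it is open.
Try {Kb}:
  P1: blocked at fork node Kb ∈ conditioning set.
  P2: blocked at fork node Kb ∈ conditioning set.
{Kb} contains no descendant of Tt and blocks every backdoor path.
{Kb} is the unique smallest valid adjustment set.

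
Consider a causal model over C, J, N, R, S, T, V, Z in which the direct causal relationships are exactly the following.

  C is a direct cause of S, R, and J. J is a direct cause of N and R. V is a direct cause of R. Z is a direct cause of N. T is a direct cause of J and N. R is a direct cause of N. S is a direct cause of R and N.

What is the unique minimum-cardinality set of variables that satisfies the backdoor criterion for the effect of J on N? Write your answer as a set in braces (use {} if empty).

Variables eligible for adjustment (non-descendants of J, excluding J and N): {C, S, T, V, Z}.
Backdoor paths from J to N:
  P1: J <- T -> N
  P2: J <- C -> S -> R -> N
  P3: J <- C -> S -> N
  P4: J <- C -> R <- S -> N
  P5: J <- C -> R -> N
The empty set is not sufficient: P1 (J <- T -> N) has no collider blocking it and no conditioned non-collider, so it is open.
Try {C, T}:
  P1: blocked at fork node T ∈ conditioning set.
  P2: blocked at fork node C ∈ conditioning set.
  P3: blocked at fork node C ∈ conditioning set.
  P4: blocked at fork node C ∈ conditioning set.
  P5: blocked at fork node C ∈ conditioning set.
{C, T} contains no descendant of J and blocks every backdoor path.
Every element of {C, T} is needed (dropping C leaves P2 open; dropping T leaves P1 open), so no proper subset is valid.
Among all size-2 subsets of the eligible variables, only {C, T} blocks every backdoor path, so it is the unique smallest valid adjustment set.

{C, T}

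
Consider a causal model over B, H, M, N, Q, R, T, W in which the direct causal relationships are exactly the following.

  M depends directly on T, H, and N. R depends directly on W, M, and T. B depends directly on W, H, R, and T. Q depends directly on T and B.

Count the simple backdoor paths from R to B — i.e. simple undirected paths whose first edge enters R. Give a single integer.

A backdoor path from R to B is any simple undirected path whose first edge points into R (i.e. leaves R via a parent).
Parents of R: {M, T, W}.
Enumerating:
  P1: R <- W -> B
  P2: R <- T -> M <- H -> B
  P3: R <- T -> B
  P4: R <- T -> Q <- B
  P5: R <- M <- H -> B
  P6: R <- M <- T -> B
  P7: R <- M <- T -> Q <- B
That exhausts the simple backdoor paths. Count: 7.

7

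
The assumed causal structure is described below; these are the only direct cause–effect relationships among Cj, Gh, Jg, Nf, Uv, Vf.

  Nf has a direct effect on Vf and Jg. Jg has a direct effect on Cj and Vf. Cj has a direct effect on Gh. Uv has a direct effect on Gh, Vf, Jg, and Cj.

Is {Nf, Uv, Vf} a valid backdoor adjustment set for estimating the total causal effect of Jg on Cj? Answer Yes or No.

Backdoor paths from Jg to Cj (paths whose first edge points into Jg):
  P1: Jg <- Nf -> Vf <- Uv -> Cj
  P2: Jg <- Nf -> Vf <- Uv -> Gh <- Cj
  P3: Jg <- Uv -> Cj
  P4: Jg <- Uv -> Gh <- Cj
Condition 1 (no descendant of Jg in the set): FAILS — Vf is a descendant of Jg.
Condition 2 (every backdoor path blocked by {Nf, Uv, Vf}):
  P1: blocked at fork node Nf ∈ conditioning set.
  P2: blocked at fork node Nf ∈ conditioning set.
  P3: blocked at fork node Uv ∈ conditioning set.
  P4: blocked at fork node Uv ∈ conditioning set.
{Nf, Uv, Vf} does not satisfy the backdoor criterion.

No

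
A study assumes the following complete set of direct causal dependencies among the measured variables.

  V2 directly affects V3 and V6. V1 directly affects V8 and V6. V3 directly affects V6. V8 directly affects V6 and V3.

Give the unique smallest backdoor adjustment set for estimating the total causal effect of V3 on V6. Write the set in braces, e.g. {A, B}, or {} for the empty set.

{V2, V8}

Variables eligible for adjustment (non-descendants of V3, excluding V3 and V6): {V1, V2, V8}.
Backdoor paths from V3 to V6:
  P1: V3 <- V8 <- V1 -> V6
  P2: V3 <- V8 -> V6
  P3: V3 <- V2 -> V6
The empty set is not sufficient: P1 (V3 <- V8 <- V1 -> V6) has no collider blocking it and no conditioned non-collider, so it is open.
Try {V2, V8}:
  P1: blocked at chain node V8 ∈ conditioning set.
  P2: blocked at fork node V8 ∈ conditioning set.
  P3: blocked at fork node V2 ∈ conditioning set.
{V2, V8} contains no descendant of V3 and blocks every backdoor path.
Every element of {V2, V8} is needed (dropping V2 leaves P3 open; dropping V8 leaves P1 open), so no proper subset is valid.
Among all size-2 subsets of the eligible variables, only {V2, V8} blocks every backdoor path, so it is the unique smallest valid adjustment set.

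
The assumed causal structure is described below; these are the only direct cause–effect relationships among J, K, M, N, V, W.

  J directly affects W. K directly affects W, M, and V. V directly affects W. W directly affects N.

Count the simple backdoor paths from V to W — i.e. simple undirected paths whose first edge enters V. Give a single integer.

A backdoor path from V to W is any simple undirected path whose first edge points into V (i.e. leaves V via a parent).
Parents of V: {K}.
Enumerating:
  P1: V <- K -> W
That exhausts the simple backdoor paths. Count: 1.

1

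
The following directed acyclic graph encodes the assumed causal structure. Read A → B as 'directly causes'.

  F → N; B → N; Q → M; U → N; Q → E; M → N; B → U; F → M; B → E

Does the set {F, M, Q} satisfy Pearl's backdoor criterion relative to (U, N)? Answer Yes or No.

Backdoor paths from U to N (paths whose first edge points into U):
  P1: U <- B -> E <- Q -> M <- F -> N
  P2: U <- B -> E <- Q -> M -> N
  P3: U <- B -> N
Condition 1 (no descendant of U in the set): holds — descendants of U are {N}; none are in {F, M, Q}.
Condition 2 (every backdoor path blocked by {F, M, Q}):
  P1: blocked at collider E (neither it nor any descendant is in the conditioning set).
  P2: blocked at collider E (neither it nor any descendant is in the conditioning set).
  P3: open — no interior node is in the conditioning set.
{F, M, Q} does not satisfy the backdoor criterion.

No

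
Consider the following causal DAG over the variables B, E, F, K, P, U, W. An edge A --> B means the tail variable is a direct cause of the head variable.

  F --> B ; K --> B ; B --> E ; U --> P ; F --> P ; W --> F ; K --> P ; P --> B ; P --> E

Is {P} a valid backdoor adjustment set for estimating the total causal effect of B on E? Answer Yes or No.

Backdoor paths from B to E (paths whose first edge points into B):
  P1: B <- K -> P -> E
  P2: B <- F -> P -> E
  P3: B <- P -> E
Condition 1 (no descendant of B in the set): holds — descendants of B are {E}; none are in {P}.
Condition 2 (every backdoor path blocked by {P}):
  P1: blocked at chain node P ∈ conditioning set.
  P2: blocked at chain node P ∈ conditioning set.
  P3: blocked at fork node P ∈ conditioning set.
{P} satisfies the backdoor criterion.

Yes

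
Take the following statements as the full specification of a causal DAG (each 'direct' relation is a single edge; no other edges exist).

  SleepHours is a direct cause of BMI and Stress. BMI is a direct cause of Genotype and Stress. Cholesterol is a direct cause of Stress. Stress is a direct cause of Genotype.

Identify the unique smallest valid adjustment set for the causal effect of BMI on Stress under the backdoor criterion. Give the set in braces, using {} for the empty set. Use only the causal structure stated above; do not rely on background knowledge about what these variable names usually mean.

{SleepHours}

Variables eligible for adjustment (non-descendants of BMI, excluding BMI and Stress): {Cholesterol, SleepHours}.
Backdoor paths from BMI to Stress:
  P1: BMI <- SleepHours -> Stress
The empty set is not sufficient: P1 (BMI <- SleepHours -> Stress) has no collider blocking it and no conditioned non-collider, so it is open.
Try {SleepHours}:
  P1: blocked at fork node SleepHours ∈ conditioning set.
{SleepHours} contains no descendant of BMI and blocks every backdoor path.
No other singleton works — e.g. {Cholesterol} leaves P1 open — so {SleepHours} is the unique smallest valid adjustment set.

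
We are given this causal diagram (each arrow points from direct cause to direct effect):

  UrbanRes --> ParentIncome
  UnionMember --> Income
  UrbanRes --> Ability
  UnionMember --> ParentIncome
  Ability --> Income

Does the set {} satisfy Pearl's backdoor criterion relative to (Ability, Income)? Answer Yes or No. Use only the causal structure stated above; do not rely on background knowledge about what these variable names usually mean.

Backdoor paths from Ability to Income (paths whose first edge points into Ability):
  P1: Ability <- UrbanRes -> ParentIncome <- UnionMember -> Income
Condition 1 (no descendant of Ability in the set): holds — descendants of Ability are {Income}; none are in {}.
Condition 2 (every backdoor path blocked by {}):
  P1: blocked at collider ParentIncome (neither it nor any descendant is in the conditioning set).
{} satisfies the backdoor criterion.

Yes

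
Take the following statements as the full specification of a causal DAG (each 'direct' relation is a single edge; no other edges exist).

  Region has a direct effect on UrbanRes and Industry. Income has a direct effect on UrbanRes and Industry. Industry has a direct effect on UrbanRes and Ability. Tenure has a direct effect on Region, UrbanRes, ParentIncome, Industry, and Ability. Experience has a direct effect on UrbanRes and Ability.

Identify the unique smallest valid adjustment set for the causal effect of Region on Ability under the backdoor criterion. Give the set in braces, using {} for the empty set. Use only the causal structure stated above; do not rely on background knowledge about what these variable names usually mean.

{Tenure}

Variables eligible for adjustment (non-descendants of Region, excluding Region and Ability): {Experience, Income, ParentIncome, Tenure}.
Backdoor paths from Region to Ability:
  P1: Region <- Tenure -> Industry <- Income -> UrbanRes <- Experience -> Ability
  P2: Region <- Tenure -> Industry -> UrbanRes <- Experience -> Ability
  P3: Region <- Tenure -> Industry -> Ability
  P4: Region <- Tenure -> UrbanRes <- Experience -> Ability
  P5: Region <- Tenure -> UrbanRes <- Income -> Industry -> Ability
  P6: Region <- Tenure -> UrbanRes <- Industry -> Ability
  P7: Region <- Tenure -> Ability
The empty set is not sufficient: P3 (Region <- Tenure -> Industry -> Ability) has no collider blocking it and no conditioned non-collider, so it is open.
Try {Tenure}:
  P1: blocked at fork node Tenure ∈ conditioning set.
  P2: blocked at fork node Tenure ∈ conditioning set.
  P3: blocked at fork node Tenure ∈ conditioning set.
  P4: blocked at fork node Tenure ∈ conditioning set.
  P5: blocked at fork node Tenure ∈ conditioning set.
  P6: blocked at fork node Tenure ∈ conditioning set.
  P7: blocked at fork node Tenure ∈ conditioning set.
{Tenure} contains no descendant of Region and blocks every backdoor path.
No other singleton works — e.g. {Experience} leaves P3 open — so {Tenure} is the unique smallest valid adjustment set.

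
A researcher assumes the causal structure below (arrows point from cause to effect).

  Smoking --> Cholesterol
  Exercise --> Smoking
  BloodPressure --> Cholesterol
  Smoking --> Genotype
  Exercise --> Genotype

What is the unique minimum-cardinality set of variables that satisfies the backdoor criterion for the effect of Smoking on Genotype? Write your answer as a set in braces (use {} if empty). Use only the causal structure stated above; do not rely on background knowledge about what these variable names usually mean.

{Exercise}

Variables eligible for adjustment (non-descendants of Smoking, excluding Smoking and Genotype): {BloodPressure, Exercise}.
Backdoor paths from Smoking to Genotype:
  P1: Smoking <- Exercise -> Genotype
The empty set is not sufficient: P1 (Smoking <- Exercise -> Genotype) has no collider blocking it and no conditioned non-collider, so it is open.
Try {Exercise}:
  P1: blocked at fork node Exercise ∈ conditioning set.
{Exercise} contains no descendant of Smoking and blocks every backdoor path.
No other singleton works — e.g. {BloodPressure} leaves P1 open — so {Exercise} is the unique smallest valid adjustment set.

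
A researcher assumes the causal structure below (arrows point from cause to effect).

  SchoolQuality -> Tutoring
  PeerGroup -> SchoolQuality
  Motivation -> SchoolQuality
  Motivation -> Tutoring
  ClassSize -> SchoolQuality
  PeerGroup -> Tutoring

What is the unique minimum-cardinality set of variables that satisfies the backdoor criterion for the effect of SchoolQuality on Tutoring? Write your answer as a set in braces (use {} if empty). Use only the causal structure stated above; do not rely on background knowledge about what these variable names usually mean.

Variables eligible for adjustment (non-descendants of SchoolQuality, excluding SchoolQuality and Tutoring): {ClassSize, Motivation, PeerGroup}.
Backdoor paths from SchoolQuality to Tutoring:
  P1: SchoolQuality <- Motivation -> Tutoring
  P2: SchoolQuality <- PeerGroup -> Tutoring
The empty set is not sufficient: P1 (SchoolQuality <- Motivation -> Tutoring) has no collider blocking it and no conditioned non-collider, so it is open.
Try {Motivation, PeerGroup}:
  P1: blocked at fork node Motivation ∈ conditioning set.
  P2: blocked at fork node PeerGroup ∈ conditioning set.
{Motivation, PeerGroup} contains no descendant of SchoolQuality and blocks every backdoor path.
Every element of {Motivation, PeerGroup} is needed (dropping Motivation leaves P1 open; dropping PeerGroup leaves P2 open), so no proper subset is valid.
Among all size-2 subsets of the eligible variables, only {Motivation, PeerGroup} blocks every backdoor path, so it is the unique smallest valid adjustment set.

{Motivation, PeerGroup}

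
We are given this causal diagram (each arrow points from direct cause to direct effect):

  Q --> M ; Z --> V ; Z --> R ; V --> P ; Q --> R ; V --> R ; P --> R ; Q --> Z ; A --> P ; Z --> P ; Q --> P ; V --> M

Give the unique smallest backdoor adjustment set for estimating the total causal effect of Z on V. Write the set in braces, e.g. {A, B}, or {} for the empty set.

{}

Variables eligible for adjustment (non-descendants of Z, excluding Z and V): {A, Q}.
Backdoor paths from Z to V:
  P1: Z <- Q -> P <- V
  P2: Z <- Q -> P -> R <- V
  P3: Z <- Q -> R <- V
  P4: Z <- Q -> R <- P <- V
  P5: Z <- Q -> M <- V
Each backdoor path contains an unconditioned collider, so every path is already blocked with the empty conditioning set:
  P1: blocked at collider P (neither it nor any descendant is in the conditioning set).
  P2: blocked at collider R (neither it nor any descendant is in the conditioning set).
  P3: blocked at collider R (neither it nor any descendant is in the conditioning set).
  P4: blocked at collider R (neither it nor any descendant is in the conditioning set).
  P5: blocked at collider M (neither it nor any descendant is in the conditioning set).
The empty set is therefore the unique smallest valid set.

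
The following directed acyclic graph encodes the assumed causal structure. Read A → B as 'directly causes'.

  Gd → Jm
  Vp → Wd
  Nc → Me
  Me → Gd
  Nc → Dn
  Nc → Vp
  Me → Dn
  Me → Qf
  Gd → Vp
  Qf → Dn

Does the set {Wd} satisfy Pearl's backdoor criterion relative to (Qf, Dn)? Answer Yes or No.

Backdoor paths from Qf to Dn (paths whose first edge points into Qf):
  P1: Qf <- Me <- Nc -> Dn
  P2: Qf <- Me -> Gd -> Vp <- Nc -> Dn
  P3: Qf <- Me -> Dn
Condition 1 (no descendant of Qf in the set): holds — descendants of Qf are {Dn}; none are in {Wd}.
Condition 2 (every backdoor path blocked by {Wd}):
  P1: open — no interior node is in the conditioning set.
  P2: open — collider(s) Vp are conditioned on (or have a conditioned descendant) and no non-collider on the path is in the set.
  P3: open — no interior node is in the conditioning set.
{Wd} does not satisfy the backdoor criterion.

No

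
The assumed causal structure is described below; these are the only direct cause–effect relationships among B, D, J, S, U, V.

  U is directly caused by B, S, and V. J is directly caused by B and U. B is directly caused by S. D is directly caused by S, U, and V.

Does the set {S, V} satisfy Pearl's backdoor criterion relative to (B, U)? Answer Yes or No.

Yes

Backdoor paths from B to U (paths whose first edge points into B):
  P1: B <- S -> U
  P2: B <- S -> D <- V -> U
  P3: B <- S -> D <- U
Condition 1 (no descendant of B in the set): holds — descendants of B are {D, J, U}; none are in {S, V}.
Condition 2 (every backdoor path blocked by {S, V}):
  P1: blocked at fork node S ∈ conditioning set.
  P2: blocked at fork node S ∈ conditioning set.
  P3: blocked at fork node S ∈ conditioning set.
{S, V} satisfies the backdoor criterion.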